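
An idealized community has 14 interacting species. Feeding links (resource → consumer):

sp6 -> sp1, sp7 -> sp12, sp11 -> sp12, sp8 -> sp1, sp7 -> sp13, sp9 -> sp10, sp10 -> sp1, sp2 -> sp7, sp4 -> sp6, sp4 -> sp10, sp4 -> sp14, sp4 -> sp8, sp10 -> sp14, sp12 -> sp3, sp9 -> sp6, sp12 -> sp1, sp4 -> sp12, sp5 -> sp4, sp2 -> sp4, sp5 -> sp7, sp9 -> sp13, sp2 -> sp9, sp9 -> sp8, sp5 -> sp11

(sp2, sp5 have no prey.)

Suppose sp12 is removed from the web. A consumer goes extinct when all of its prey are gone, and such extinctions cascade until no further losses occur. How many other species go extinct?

Remove sp12.
Round 1: sp3 (all prey gone) → extinct.
No further losses. Total secondary extinctions: 1.

1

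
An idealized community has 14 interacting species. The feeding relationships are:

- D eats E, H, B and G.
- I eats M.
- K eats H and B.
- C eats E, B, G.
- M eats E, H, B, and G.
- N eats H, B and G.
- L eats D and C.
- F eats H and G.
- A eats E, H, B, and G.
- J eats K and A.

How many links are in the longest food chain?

One longest chain: E → D → L.
It has 3 species and 2 links.

2 links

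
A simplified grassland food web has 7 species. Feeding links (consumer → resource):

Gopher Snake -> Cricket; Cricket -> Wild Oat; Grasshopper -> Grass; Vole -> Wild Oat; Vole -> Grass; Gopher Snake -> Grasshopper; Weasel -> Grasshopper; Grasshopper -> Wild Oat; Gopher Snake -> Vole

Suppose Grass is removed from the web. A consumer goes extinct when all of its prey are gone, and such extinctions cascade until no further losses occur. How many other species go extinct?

0

Remove Grass.
Every predator of it retains at least one other prey: Grasshopper still has Wild Oat; Vole still has Wild Oat.
No consumer loses all prey, so no secondary extinctions occur.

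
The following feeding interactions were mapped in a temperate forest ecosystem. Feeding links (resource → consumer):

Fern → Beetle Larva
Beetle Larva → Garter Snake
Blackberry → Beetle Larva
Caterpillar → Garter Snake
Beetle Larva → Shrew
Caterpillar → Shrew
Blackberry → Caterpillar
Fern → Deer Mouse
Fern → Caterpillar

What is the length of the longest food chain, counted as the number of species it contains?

3 species

One longest chain: Blackberry → Caterpillar → Garter Snake.
It has 3 species and 2 links.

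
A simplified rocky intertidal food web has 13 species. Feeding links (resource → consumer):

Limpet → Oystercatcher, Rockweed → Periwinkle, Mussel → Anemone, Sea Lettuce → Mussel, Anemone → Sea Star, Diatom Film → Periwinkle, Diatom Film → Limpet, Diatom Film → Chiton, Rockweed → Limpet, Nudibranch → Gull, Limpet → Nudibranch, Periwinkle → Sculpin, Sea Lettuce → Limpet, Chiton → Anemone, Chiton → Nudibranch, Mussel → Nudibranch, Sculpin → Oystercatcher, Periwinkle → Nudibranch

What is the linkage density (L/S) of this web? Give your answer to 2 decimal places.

L/S = 1.38

There are L = 18 links among S = 13 species.
L/S = 18/13 = 1.3846 ≈ 1.38.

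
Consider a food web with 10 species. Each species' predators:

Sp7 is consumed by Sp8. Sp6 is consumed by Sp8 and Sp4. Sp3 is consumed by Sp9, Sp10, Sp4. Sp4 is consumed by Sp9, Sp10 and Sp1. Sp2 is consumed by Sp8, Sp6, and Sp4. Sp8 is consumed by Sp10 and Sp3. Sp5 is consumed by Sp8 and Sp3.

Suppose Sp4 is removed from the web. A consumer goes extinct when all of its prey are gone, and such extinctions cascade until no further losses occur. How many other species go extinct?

Remove Sp4.
Round 1: Sp1 (all prey gone) → extinct.
No further losses. Total secondary extinctions: 1.

1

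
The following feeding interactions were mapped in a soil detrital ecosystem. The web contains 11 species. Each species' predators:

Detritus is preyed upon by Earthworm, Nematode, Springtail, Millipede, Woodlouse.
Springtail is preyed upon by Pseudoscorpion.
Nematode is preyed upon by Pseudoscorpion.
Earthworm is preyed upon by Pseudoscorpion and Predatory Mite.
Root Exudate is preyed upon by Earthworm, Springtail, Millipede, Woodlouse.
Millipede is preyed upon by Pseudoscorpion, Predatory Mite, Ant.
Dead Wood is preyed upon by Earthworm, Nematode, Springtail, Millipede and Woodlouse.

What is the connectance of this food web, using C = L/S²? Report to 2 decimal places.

The web has S = 11 species and L = 21 feeding links.
C = L / S² = 21 / 121 = 0.1736 ≈ 0.17.

C = 0.17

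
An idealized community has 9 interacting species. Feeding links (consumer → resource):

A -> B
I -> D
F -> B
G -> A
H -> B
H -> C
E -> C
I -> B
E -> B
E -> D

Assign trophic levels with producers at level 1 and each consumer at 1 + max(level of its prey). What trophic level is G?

Trophic level 3

B is a producer → level 1.
A eats B → level 2.
G eats A → level 3.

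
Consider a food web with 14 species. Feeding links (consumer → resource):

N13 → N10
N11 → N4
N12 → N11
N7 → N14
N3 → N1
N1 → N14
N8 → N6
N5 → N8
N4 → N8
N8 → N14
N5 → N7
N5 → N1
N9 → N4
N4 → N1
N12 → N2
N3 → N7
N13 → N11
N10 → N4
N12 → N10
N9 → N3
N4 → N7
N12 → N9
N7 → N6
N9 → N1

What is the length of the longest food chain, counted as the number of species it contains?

5 species

One longest chain: N6 → N7 → N3 → N9 → N12.
It has 5 species and 4 links.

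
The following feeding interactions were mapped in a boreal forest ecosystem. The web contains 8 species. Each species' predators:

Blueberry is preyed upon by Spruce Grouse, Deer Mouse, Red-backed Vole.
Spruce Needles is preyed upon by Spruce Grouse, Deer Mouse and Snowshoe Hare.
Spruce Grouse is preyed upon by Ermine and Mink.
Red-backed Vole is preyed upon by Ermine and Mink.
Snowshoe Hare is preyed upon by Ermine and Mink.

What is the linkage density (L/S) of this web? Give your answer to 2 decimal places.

L/S = 1.50

There are L = 12 links among S = 8 species.
L/S = 12/8 = 1.5000 ≈ 1.50.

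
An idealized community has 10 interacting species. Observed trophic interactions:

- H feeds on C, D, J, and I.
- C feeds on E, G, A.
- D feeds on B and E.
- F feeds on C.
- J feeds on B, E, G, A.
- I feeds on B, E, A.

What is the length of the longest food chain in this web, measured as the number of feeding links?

2 links

One longest chain: B → D → H.
It has 3 species and 2 links.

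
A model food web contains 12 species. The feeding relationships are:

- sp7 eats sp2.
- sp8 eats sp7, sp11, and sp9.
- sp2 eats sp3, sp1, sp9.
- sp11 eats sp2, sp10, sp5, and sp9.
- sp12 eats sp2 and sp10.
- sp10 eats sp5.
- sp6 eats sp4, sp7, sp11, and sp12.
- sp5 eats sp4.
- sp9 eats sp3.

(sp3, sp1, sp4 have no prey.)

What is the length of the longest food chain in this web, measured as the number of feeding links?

4 links

One longest chain: sp3 → sp9 → sp2 → sp11 → sp6.
It has 5 species and 4 links.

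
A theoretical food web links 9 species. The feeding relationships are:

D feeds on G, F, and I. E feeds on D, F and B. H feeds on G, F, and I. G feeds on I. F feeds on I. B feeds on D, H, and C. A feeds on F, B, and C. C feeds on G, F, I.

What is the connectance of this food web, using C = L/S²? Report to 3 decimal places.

C = 0.247

The web has S = 9 species and L = 20 feeding links.
C = L / S² = 20 / 81 = 0.2469 ≈ 0.247.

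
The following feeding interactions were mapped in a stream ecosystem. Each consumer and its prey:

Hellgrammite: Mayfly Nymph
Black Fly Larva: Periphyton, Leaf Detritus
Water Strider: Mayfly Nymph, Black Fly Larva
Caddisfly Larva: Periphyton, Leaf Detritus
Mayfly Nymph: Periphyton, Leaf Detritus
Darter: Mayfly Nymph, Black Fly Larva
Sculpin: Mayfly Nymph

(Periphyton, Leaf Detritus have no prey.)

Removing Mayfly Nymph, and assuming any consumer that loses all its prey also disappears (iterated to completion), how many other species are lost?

Remove Mayfly Nymph.
Round 1: Hellgrammite (all prey gone), Sculpin (all prey gone) → extinct.
No further losses. Total secondary extinctions: 2.

2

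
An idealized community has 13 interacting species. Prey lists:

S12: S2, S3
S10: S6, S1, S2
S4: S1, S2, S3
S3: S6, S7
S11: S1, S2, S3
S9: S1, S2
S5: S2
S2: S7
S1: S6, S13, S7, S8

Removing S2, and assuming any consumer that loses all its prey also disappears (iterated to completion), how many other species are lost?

1

Remove S2.
Round 1: S5 (all prey gone) → extinct.
No further losses. Total secondary extinctions: 1.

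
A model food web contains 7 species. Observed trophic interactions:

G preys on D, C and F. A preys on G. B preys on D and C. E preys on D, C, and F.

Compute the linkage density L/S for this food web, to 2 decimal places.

There are L = 9 links among S = 7 species.
L/S = 9/7 = 1.2857 ≈ 1.29.

L/S = 1.29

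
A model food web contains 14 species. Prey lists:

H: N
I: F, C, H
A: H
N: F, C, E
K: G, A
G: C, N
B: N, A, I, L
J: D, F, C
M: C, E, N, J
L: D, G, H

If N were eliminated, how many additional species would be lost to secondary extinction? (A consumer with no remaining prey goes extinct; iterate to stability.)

2

Remove N.
Round 1: H (all prey gone) → extinct.
Round 2: A (all prey gone) → extinct.
No further losses. Total secondary extinctions: 2.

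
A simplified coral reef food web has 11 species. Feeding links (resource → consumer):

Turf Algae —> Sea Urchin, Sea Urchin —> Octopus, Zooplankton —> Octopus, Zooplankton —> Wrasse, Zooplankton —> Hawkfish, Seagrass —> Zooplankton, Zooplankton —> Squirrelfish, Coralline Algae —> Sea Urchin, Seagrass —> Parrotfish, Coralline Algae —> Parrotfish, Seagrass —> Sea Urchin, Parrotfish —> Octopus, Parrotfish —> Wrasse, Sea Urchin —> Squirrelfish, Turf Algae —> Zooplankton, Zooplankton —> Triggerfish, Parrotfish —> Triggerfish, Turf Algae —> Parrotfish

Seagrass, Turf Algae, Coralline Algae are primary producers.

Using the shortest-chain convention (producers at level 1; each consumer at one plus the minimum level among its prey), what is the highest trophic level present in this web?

Producers (level 1): Seagrass, Turf Algae, Coralline Algae.
Following each consumer down to its lowest-level prey: Seagrass → Zooplankton → Squirrelfish (levels 1 through 3).
All prey of Squirrelfish (Zooplankton 2, Sea Urchin 2) are at level 2 or above, so Squirrelfish is at level 1 + 2 = 3.
Every consumer has at least one prey at level 2 or below, so none exceeds level 3.

3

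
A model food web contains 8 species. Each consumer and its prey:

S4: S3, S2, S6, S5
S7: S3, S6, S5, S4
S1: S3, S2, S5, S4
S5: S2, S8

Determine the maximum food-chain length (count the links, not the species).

3 links

One longest chain: S2 → S5 → S4 → S7.
It has 4 species and 3 links.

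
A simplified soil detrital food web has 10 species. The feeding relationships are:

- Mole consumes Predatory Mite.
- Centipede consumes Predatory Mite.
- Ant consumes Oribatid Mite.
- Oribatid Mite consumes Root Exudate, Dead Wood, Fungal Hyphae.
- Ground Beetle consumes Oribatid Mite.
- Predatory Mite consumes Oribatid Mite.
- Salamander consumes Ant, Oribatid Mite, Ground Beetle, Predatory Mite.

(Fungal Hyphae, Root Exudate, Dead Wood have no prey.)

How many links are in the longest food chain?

One longest chain: Fungal Hyphae → Oribatid Mite → Predatory Mite → Mole.
It has 4 species and 3 links.

3 links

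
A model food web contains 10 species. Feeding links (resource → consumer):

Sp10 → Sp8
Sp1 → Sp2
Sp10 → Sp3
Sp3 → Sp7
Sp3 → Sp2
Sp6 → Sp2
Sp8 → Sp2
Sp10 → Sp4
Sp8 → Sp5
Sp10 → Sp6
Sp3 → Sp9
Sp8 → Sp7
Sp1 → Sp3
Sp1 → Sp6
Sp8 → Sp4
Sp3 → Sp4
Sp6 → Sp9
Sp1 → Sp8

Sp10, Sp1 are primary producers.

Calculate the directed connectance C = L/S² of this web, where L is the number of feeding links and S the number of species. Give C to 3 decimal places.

The web has S = 10 species and L = 18 feeding links.
C = L / S² = 18 / 100 = 0.1800 ≈ 0.180.

C = 0.180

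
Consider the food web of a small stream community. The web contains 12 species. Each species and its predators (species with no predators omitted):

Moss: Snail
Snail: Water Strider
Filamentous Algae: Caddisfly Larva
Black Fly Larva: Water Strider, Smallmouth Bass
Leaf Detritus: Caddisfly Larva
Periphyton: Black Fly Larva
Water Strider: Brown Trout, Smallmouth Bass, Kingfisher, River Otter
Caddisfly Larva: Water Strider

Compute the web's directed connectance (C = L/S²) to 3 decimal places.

C = 0.083

The web has S = 12 species and L = 12 feeding links.
C = L / S² = 12 / 144 = 0.0833 ≈ 0.083.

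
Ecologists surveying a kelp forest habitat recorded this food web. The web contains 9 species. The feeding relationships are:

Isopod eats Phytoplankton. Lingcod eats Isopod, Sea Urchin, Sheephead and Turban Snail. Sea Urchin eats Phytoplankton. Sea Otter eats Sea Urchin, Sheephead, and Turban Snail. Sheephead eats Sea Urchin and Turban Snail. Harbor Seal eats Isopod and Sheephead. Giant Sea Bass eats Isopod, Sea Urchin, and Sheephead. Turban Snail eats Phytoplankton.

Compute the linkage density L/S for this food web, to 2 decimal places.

There are L = 17 links among S = 9 species.
L/S = 17/9 = 1.8889 ≈ 1.89.

L/S = 1.89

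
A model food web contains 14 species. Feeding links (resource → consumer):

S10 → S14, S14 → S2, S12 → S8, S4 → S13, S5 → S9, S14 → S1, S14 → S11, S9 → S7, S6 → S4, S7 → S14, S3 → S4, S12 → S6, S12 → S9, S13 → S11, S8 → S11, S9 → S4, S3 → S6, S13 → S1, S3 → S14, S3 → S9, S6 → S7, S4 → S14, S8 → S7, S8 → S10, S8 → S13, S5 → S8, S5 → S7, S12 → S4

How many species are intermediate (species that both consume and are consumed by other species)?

8

Intermediate species (has both prey and predators): S6, S9, S8, S7, S4, S10, S13, S14.
Count: 8.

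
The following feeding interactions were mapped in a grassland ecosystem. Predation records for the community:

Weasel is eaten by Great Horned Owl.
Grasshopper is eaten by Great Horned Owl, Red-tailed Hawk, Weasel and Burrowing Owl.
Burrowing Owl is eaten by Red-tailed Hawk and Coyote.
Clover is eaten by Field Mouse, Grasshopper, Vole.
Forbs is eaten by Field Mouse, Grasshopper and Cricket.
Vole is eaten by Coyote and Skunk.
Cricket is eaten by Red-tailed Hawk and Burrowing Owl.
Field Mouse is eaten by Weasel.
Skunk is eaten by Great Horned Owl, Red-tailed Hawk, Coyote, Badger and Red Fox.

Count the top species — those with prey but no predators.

Top species (has prey, but nothing eats it): Coyote, Red-tailed Hawk, Badger, Red Fox, Great Horned Owl.
Count: 5.

5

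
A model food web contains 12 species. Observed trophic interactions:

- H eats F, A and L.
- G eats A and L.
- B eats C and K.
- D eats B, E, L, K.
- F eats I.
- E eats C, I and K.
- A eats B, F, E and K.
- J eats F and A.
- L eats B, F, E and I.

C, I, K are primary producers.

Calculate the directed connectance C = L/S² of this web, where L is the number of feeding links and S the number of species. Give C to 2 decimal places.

The web has S = 12 species and L = 25 feeding links.
C = L / S² = 25 / 144 = 0.1736 ≈ 0.17.

C = 0.17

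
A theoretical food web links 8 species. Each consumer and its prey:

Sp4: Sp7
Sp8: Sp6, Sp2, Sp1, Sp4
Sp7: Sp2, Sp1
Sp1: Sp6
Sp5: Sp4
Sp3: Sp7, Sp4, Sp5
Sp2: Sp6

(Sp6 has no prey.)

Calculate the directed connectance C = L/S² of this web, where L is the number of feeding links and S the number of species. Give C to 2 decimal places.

C = 0.20

The web has S = 8 species and L = 13 feeding links.
C = L / S² = 13 / 64 = 0.2031 ≈ 0.20.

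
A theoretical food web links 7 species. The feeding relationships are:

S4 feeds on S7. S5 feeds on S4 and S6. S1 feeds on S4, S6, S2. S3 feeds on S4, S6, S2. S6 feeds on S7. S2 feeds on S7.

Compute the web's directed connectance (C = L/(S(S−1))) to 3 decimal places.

The web has S = 7 species and L = 11 feeding links.
C = L / (S(S−1)) = 11 / 42 = 0.2619 ≈ 0.262.

C = 0.262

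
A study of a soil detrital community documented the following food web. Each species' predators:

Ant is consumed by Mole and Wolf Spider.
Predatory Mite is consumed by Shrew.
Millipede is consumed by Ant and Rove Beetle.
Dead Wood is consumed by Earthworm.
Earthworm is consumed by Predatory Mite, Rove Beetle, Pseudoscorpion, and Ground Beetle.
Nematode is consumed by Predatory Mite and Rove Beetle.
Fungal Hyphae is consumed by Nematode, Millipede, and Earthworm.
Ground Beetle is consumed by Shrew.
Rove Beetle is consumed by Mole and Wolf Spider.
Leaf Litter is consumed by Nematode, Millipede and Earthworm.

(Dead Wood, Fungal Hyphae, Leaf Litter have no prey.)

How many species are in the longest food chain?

4 species

One longest chain: Dead Wood → Earthworm → Ground Beetle → Shrew.
It has 4 species and 3 links.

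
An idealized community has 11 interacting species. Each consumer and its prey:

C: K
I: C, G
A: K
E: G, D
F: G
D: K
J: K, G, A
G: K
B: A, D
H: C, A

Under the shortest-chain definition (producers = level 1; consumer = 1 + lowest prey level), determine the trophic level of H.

K is a producer → level 1.
C eats K → level 2.
H eats C → level 3.
No prey of H is below level 2, so 3 is the minimum.

Trophic level 3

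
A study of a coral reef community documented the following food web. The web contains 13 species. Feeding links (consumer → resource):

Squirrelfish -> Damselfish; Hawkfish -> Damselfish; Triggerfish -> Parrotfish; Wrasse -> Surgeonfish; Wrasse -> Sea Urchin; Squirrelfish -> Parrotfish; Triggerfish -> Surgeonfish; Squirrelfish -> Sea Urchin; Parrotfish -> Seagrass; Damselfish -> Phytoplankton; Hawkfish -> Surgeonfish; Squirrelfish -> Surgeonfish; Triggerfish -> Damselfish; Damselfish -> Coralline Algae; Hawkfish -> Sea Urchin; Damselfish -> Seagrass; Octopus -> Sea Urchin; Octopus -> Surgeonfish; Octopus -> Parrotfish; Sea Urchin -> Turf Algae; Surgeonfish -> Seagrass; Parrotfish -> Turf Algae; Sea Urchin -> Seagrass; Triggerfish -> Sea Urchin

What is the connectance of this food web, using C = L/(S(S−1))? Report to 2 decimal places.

The web has S = 13 species and L = 24 feeding links.
C = L / (S(S−1)) = 24 / 156 = 0.1538 ≈ 0.15.

C = 0.15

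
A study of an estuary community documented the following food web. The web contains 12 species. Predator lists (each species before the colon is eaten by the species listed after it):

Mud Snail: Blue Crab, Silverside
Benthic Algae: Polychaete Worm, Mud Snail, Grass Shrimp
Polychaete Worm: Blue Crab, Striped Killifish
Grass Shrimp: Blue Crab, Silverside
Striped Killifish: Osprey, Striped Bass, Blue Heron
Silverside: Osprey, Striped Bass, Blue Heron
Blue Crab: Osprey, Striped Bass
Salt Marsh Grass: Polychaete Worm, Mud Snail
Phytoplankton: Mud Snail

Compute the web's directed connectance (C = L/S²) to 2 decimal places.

The web has S = 12 species and L = 20 feeding links.
C = L / S² = 20 / 144 = 0.1389 ≈ 0.14.

C = 0.14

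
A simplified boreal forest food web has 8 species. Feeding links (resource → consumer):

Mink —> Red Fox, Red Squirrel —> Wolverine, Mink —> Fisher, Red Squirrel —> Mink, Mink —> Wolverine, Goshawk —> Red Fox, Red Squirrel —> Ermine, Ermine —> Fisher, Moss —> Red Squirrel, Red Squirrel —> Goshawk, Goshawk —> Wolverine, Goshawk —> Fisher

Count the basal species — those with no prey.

Basal species (no prey listed): Moss.
Count: 1.

1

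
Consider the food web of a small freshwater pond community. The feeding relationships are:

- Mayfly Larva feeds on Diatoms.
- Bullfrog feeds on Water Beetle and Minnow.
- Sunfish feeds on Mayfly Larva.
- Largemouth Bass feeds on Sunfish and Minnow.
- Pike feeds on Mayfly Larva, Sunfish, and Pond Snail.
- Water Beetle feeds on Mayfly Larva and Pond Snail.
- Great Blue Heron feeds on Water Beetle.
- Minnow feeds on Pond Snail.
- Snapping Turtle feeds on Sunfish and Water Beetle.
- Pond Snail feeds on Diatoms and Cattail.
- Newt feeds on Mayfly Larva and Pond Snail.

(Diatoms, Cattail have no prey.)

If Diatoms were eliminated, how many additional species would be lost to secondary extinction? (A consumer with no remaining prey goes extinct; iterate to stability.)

Remove Diatoms.
Round 1: Mayfly Larva (all prey gone) → extinct.
Round 2: Sunfish (all prey gone) → extinct.
No further losses. Total secondary extinctions: 2.

2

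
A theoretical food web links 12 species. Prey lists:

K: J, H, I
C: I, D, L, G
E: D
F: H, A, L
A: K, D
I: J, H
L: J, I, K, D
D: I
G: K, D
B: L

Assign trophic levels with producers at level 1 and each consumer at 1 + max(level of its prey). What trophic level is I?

J is a producer → level 1.
I eats J (level 1); other prey at levels: H 1 → level 2.

Trophic level 2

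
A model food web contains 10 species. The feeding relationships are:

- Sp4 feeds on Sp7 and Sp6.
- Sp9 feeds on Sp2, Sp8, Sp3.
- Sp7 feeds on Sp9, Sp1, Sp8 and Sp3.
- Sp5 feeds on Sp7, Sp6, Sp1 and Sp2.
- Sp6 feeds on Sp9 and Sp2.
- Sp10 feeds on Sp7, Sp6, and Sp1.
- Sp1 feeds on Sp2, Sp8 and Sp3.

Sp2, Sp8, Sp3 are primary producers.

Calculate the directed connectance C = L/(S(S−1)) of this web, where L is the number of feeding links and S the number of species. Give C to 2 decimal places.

The web has S = 10 species and L = 21 feeding links.
C = L / (S(S−1)) = 21 / 90 = 0.2333 ≈ 0.23.

C = 0.23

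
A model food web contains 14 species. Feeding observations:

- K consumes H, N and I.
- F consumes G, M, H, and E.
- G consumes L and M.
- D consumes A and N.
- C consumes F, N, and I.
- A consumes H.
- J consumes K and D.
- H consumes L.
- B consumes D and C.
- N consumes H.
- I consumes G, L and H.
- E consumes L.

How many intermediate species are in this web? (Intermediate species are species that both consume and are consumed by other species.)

10

Intermediate species (has both prey and predators): E, H, G, I, F, N, A, K, D, C.
Count: 10.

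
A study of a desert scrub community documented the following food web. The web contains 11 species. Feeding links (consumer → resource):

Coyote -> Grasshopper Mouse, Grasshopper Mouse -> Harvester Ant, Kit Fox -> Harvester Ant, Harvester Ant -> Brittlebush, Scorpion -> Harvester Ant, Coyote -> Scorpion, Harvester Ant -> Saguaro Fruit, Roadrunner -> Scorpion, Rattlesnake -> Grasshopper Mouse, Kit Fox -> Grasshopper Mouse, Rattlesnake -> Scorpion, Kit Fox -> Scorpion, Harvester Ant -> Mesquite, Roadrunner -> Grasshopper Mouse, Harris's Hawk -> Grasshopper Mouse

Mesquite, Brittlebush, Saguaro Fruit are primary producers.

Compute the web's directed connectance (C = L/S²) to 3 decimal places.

C = 0.124

The web has S = 11 species and L = 15 feeding links.
C = L / S² = 15 / 121 = 0.1240 ≈ 0.124.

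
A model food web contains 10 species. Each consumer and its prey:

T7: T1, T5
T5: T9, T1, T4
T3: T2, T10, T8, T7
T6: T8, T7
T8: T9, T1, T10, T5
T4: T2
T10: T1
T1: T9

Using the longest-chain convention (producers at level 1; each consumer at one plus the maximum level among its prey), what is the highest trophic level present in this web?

5

Producers (level 1): T9, T2.
T9 → T1 → T10 → T8 → T6 gives T6 level 5.
No species has a prey at level 5, so no species reaches level 6.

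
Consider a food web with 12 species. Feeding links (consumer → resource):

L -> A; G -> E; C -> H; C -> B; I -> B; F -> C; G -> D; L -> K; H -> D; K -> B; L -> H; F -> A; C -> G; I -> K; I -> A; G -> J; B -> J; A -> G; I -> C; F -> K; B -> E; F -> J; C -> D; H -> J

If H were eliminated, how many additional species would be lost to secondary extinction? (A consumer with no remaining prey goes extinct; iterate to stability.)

0

Remove H.
Every predator of it retains at least one other prey: C still has D, B, G; L still has A, K.
No consumer loses all prey, so no secondary extinctions occur.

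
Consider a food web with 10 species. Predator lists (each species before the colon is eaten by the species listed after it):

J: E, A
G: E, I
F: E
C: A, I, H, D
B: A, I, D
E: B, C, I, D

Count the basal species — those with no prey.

3

Basal species (no prey listed): F, G, J.
Count: 3.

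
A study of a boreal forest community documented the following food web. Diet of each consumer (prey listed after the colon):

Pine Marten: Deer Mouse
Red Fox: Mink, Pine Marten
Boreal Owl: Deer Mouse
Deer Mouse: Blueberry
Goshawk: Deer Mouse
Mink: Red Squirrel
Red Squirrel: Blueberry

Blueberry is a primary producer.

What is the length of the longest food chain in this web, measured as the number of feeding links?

One longest chain: Blueberry → Red Squirrel → Mink → Red Fox.
It has 4 species and 3 links.

3 links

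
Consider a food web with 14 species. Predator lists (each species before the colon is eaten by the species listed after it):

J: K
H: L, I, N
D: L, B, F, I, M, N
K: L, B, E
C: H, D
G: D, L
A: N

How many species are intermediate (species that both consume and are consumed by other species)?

Intermediate species (has both prey and predators): K, H, D.
Count: 3.

3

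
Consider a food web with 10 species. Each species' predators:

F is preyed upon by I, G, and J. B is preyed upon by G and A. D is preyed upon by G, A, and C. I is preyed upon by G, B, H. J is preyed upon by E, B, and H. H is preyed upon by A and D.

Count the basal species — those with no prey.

Basal species (no prey listed): F.
Count: 1.

1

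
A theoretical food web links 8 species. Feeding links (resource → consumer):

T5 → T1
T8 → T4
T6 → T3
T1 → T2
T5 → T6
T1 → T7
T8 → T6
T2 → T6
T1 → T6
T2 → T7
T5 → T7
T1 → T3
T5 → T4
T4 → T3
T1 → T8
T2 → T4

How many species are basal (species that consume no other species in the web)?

Basal species (no prey listed): T5.
Count: 1.

1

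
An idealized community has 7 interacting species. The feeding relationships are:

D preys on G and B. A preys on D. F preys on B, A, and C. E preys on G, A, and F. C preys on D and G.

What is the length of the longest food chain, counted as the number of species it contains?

5 species

One longest chain: B → D → C → F → E.
It has 5 species and 4 links.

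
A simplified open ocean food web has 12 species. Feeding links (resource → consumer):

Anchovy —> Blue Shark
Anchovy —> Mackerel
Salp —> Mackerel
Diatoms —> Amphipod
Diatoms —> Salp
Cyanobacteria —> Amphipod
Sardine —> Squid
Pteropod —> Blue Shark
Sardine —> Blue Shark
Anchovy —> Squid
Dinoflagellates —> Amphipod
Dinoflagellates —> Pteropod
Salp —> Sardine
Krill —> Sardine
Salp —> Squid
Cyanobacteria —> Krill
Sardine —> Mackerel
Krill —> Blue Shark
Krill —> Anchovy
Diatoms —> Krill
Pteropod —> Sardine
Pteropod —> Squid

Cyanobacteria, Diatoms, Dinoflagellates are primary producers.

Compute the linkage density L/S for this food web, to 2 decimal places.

There are L = 22 links among S = 12 species.
L/S = 22/12 = 1.8333 ≈ 1.83.

L/S = 1.83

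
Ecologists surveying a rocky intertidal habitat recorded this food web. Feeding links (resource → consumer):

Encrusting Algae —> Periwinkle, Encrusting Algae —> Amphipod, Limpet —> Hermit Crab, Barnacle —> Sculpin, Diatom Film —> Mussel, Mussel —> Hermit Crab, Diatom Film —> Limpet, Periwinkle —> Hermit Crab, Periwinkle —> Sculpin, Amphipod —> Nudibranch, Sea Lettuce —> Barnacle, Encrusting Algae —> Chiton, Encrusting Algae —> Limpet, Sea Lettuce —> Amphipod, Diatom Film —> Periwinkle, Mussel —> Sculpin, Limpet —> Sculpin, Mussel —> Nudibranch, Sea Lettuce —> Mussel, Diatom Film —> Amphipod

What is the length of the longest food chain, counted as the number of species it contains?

3 species

One longest chain: Sea Lettuce → Barnacle → Sculpin.
It has 3 species and 2 links.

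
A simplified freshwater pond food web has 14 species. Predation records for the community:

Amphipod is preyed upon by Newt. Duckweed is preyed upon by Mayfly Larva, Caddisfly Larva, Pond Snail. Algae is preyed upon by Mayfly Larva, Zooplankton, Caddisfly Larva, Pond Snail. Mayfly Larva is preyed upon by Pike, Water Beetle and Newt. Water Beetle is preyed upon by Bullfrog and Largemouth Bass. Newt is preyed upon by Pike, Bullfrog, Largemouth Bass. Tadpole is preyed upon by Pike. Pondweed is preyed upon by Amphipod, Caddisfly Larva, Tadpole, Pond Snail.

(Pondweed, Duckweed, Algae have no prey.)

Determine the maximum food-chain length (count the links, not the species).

3 links

One longest chain: Duckweed → Mayfly Larva → Water Beetle → Bullfrog.
It has 4 species and 3 links.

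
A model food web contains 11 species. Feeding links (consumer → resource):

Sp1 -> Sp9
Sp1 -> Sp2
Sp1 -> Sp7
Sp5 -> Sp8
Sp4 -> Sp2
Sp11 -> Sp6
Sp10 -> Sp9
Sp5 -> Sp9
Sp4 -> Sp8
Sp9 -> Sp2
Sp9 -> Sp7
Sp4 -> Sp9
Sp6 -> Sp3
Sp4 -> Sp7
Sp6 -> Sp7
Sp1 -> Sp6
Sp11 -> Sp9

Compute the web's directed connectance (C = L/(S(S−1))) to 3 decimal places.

C = 0.155

The web has S = 11 species and L = 17 feeding links.
C = L / (S(S−1)) = 17 / 110 = 0.1545 ≈ 0.155.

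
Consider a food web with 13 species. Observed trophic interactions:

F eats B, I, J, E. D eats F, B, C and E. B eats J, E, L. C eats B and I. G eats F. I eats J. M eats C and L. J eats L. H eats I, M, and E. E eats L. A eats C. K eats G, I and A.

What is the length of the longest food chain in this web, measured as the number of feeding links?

One longest chain: L → E → B → C → M → H.
It has 6 species and 5 links.

5 links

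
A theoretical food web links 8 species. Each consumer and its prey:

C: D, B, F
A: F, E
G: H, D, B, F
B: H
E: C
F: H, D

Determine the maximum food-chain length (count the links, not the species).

One longest chain: H → B → C → E → A.
It has 5 species and 4 links.

4 links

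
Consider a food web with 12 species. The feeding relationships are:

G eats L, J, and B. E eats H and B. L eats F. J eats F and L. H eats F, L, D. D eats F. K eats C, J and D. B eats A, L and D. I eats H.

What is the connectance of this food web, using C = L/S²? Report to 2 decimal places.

The web has S = 12 species and L = 19 feeding links.
C = L / S² = 19 / 144 = 0.1319 ≈ 0.13.

C = 0.13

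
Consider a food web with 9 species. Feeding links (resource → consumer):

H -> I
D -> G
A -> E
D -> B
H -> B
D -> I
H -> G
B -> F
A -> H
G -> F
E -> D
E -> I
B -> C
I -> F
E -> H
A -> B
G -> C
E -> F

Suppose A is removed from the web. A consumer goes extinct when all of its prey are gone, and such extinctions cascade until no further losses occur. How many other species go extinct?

Remove A.
Round 1: E (all prey gone) → extinct.
Round 2: H (all prey gone), D (all prey gone) → extinct.
Round 3: I (all prey gone), B (all prey gone), G (all prey gone) → extinct.
Round 4: C (all prey gone), F (all prey gone) → extinct.
No further losses. Total secondary extinctions: 8.

8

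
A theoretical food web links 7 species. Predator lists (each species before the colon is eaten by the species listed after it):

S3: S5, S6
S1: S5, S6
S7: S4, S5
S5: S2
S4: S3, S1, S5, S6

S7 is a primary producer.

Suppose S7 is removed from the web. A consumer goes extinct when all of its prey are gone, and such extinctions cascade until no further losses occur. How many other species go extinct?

6

Remove S7.
Round 1: S4 (all prey gone) → extinct.
Round 2: S3 (all prey gone), S1 (all prey gone) → extinct.
Round 3: S5 (all prey gone), S6 (all prey gone) → extinct.
Round 4: S2 (all prey gone) → extinct.
No further losses. Total secondary extinctions: 6.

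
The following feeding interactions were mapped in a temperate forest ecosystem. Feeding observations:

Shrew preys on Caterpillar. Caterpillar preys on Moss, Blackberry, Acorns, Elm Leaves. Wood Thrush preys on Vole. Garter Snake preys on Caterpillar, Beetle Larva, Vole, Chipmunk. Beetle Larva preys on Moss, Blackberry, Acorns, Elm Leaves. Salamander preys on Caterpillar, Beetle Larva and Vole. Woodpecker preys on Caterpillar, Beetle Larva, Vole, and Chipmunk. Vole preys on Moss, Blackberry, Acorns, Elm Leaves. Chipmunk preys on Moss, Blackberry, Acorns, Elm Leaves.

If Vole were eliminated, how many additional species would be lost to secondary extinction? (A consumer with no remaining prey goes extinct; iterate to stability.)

1

Remove Vole.
Round 1: Wood Thrush (all prey gone) → extinct.
No further losses. Total secondary extinctions: 1.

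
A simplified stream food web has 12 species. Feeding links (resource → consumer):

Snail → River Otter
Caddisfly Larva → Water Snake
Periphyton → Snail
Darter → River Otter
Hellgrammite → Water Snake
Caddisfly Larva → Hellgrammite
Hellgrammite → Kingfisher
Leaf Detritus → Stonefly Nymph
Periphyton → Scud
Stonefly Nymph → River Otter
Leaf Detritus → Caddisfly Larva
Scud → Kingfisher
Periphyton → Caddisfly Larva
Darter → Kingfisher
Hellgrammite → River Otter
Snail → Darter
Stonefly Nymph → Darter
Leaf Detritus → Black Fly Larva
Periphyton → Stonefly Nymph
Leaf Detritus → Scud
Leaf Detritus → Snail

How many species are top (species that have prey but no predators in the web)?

Top species (has prey, but nothing eats it): Black Fly Larva, Water Snake, River Otter, Kingfisher.
Count: 4.

4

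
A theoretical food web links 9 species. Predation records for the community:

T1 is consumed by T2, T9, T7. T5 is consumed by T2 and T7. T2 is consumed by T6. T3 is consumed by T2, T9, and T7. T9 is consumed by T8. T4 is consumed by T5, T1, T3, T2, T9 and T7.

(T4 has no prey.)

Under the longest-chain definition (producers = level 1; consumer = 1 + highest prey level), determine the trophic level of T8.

T4 is a producer → level 1.
T3 eats T4 → level 2.
T9 eats T3 (level 2); other prey at levels: T4 1, T1 2 → level 3.
T8 eats T9 → level 4.

Trophic level 4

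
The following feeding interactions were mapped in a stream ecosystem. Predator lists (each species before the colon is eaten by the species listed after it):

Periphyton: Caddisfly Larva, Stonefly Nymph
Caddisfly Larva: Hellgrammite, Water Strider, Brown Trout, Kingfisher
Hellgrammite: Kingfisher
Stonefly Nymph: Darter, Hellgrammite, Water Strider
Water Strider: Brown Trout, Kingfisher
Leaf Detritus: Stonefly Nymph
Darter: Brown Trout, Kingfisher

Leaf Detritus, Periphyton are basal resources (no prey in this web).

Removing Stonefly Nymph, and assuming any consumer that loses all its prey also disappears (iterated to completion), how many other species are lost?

1

Remove Stonefly Nymph.
Round 1: Darter (all prey gone) → extinct.
No further losses. Total secondary extinctions: 1.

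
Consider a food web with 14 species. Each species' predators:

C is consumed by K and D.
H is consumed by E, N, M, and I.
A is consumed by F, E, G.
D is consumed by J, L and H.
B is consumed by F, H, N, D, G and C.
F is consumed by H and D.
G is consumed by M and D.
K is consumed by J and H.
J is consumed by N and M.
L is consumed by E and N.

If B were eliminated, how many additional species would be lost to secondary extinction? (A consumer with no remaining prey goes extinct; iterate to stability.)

Remove B.
Round 1: C (all prey gone) → extinct.
Round 2: K (all prey gone) → extinct.
No further losses. Total secondary extinctions: 2.

2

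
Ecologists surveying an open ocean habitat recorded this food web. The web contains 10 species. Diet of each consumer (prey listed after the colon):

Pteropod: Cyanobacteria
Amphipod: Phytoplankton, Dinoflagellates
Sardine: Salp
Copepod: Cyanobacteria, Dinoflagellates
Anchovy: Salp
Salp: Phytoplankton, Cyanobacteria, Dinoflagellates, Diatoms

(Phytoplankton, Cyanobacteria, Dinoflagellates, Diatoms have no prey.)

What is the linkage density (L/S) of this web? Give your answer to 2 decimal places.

There are L = 11 links among S = 10 species.
L/S = 11/10 = 1.1000 ≈ 1.10.

L/S = 1.10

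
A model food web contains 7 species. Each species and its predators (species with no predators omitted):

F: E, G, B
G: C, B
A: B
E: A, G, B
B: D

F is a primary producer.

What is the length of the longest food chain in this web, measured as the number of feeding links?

4 links

One longest chain: F → E → A → B → D.
It has 5 species and 4 links.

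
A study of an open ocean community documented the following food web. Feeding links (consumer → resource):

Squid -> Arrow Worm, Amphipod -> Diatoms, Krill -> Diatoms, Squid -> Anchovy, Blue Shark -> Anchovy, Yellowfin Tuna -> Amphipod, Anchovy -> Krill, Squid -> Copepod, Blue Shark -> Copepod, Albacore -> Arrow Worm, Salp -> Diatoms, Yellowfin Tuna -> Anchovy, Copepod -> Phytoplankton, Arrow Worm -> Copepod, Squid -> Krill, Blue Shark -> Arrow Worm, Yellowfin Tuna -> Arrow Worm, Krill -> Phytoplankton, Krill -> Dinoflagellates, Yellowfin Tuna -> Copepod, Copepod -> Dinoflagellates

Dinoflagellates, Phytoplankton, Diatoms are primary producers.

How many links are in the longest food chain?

3 links

One longest chain: Dinoflagellates → Krill → Anchovy → Blue Shark.
It has 4 species and 3 links.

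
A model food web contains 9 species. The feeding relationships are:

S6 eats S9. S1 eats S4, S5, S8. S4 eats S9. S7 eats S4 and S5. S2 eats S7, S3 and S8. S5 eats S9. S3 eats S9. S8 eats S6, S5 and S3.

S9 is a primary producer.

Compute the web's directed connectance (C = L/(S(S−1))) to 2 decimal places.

The web has S = 9 species and L = 15 feeding links.
C = L / (S(S−1)) = 15 / 72 = 0.2083 ≈ 0.21.

C = 0.21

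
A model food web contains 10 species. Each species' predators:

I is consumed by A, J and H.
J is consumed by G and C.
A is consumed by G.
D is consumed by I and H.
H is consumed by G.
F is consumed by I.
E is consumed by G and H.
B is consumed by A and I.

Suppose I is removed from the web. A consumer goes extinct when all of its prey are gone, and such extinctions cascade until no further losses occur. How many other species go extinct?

Remove I.
Round 1: J (all prey gone) → extinct.
Round 2: C (all prey gone) → extinct.
No further losses. Total secondary extinctions: 2.

2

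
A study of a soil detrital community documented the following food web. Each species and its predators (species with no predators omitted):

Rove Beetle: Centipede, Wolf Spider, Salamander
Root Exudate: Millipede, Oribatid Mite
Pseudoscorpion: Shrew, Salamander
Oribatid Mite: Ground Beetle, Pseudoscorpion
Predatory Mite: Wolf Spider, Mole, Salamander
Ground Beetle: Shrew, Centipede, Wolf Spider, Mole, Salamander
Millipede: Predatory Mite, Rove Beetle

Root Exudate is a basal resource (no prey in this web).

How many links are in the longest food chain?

3 links

One longest chain: Root Exudate → Oribatid Mite → Ground Beetle → Shrew.
It has 4 species and 3 links.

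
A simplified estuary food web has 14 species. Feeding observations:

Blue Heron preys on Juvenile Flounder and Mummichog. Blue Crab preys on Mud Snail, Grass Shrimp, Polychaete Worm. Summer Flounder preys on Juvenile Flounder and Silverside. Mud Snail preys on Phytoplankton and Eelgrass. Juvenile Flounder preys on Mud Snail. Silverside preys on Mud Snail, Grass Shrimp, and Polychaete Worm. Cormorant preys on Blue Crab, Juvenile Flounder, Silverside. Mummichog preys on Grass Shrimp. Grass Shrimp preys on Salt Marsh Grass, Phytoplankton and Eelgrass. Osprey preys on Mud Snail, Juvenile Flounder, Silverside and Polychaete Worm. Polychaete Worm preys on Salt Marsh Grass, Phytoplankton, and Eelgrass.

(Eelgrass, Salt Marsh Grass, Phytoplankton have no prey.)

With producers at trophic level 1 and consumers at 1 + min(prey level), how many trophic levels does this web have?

Producers (level 1): Eelgrass, Salt Marsh Grass, Phytoplankton.
Following each consumer down to its lowest-level prey: Eelgrass → Mud Snail → Silverside → Cormorant (levels 1 through 4).
All prey of Cormorant (Silverside 3, Blue Crab 3, Juvenile Flounder 3) are at level 3 or above, so Cormorant is at level 1 + 3 = 4.
Every consumer has at least one prey at level 3 or below, so none exceeds level 4.

4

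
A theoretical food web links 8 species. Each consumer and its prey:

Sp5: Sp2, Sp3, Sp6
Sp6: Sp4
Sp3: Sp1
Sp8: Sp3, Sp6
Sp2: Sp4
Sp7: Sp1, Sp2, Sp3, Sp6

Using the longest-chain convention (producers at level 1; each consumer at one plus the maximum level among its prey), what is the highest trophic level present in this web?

3

Producers (level 1): Sp1, Sp4.
Sp4 → Sp2 → Sp5 gives Sp5 level 3.
No species has a prey at level 3, so no species reaches level 4.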